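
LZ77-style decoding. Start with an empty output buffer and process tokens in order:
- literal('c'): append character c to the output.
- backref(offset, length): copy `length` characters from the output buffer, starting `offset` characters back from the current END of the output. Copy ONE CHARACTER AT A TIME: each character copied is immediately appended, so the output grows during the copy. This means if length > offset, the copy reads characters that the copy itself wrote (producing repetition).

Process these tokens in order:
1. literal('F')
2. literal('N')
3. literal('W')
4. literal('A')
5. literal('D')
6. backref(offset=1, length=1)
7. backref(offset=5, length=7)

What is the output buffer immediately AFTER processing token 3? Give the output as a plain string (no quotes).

Token 1: literal('F'). Output: "F"
Token 2: literal('N'). Output: "FN"
Token 3: literal('W'). Output: "FNW"

Answer: FNW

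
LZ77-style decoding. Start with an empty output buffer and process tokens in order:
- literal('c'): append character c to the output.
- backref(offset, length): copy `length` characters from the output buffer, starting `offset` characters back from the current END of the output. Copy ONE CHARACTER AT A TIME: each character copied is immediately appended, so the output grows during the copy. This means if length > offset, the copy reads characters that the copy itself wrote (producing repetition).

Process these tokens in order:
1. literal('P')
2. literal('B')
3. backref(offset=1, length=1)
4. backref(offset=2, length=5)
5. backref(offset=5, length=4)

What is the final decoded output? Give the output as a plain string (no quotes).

Token 1: literal('P'). Output: "P"
Token 2: literal('B'). Output: "PB"
Token 3: backref(off=1, len=1). Copied 'B' from pos 1. Output: "PBB"
Token 4: backref(off=2, len=5) (overlapping!). Copied 'BBBBB' from pos 1. Output: "PBBBBBBB"
Token 5: backref(off=5, len=4). Copied 'BBBB' from pos 3. Output: "PBBBBBBBBBBB"

Answer: PBBBBBBBBBBB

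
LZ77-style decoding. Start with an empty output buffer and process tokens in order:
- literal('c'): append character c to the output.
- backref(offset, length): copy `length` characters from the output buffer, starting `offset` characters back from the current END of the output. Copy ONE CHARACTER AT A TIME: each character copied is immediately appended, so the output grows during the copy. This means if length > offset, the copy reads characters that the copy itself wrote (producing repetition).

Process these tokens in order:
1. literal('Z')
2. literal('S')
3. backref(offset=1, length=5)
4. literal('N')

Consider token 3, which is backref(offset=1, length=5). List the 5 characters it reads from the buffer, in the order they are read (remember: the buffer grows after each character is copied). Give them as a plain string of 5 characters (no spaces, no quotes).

Token 1: literal('Z'). Output: "Z"
Token 2: literal('S'). Output: "ZS"
Token 3: backref(off=1, len=5). Buffer before: "ZS" (len 2)
  byte 1: read out[1]='S', append. Buffer now: "ZSS"
  byte 2: read out[2]='S', append. Buffer now: "ZSSS"
  byte 3: read out[3]='S', append. Buffer now: "ZSSSS"
  byte 4: read out[4]='S', append. Buffer now: "ZSSSSS"
  byte 5: read out[5]='S', append. Buffer now: "ZSSSSSS"

Answer: SSSSS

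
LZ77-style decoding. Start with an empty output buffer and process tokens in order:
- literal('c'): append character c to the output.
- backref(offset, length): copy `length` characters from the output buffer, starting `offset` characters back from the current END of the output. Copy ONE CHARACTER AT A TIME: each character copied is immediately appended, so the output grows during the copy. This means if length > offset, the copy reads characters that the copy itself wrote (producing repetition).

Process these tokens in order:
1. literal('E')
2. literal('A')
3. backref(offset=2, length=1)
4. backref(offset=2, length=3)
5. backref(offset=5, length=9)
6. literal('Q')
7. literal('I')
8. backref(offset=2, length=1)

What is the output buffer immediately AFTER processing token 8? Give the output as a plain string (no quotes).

Token 1: literal('E'). Output: "E"
Token 2: literal('A'). Output: "EA"
Token 3: backref(off=2, len=1). Copied 'E' from pos 0. Output: "EAE"
Token 4: backref(off=2, len=3) (overlapping!). Copied 'AEA' from pos 1. Output: "EAEAEA"
Token 5: backref(off=5, len=9) (overlapping!). Copied 'AEAEAAEAE' from pos 1. Output: "EAEAEAAEAEAAEAE"
Token 6: literal('Q'). Output: "EAEAEAAEAEAAEAEQ"
Token 7: literal('I'). Output: "EAEAEAAEAEAAEAEQI"
Token 8: backref(off=2, len=1). Copied 'Q' from pos 15. Output: "EAEAEAAEAEAAEAEQIQ"

Answer: EAEAEAAEAEAAEAEQIQ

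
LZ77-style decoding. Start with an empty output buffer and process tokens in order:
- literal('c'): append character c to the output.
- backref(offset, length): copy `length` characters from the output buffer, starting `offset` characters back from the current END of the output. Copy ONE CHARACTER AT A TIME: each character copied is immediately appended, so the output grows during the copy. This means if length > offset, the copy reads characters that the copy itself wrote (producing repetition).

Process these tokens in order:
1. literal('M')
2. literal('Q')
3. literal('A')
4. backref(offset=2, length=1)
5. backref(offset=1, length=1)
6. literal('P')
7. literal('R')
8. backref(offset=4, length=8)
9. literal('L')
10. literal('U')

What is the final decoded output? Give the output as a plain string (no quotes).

Token 1: literal('M'). Output: "M"
Token 2: literal('Q'). Output: "MQ"
Token 3: literal('A'). Output: "MQA"
Token 4: backref(off=2, len=1). Copied 'Q' from pos 1. Output: "MQAQ"
Token 5: backref(off=1, len=1). Copied 'Q' from pos 3. Output: "MQAQQ"
Token 6: literal('P'). Output: "MQAQQP"
Token 7: literal('R'). Output: "MQAQQPR"
Token 8: backref(off=4, len=8) (overlapping!). Copied 'QQPRQQPR' from pos 3. Output: "MQAQQPRQQPRQQPR"
Token 9: literal('L'). Output: "MQAQQPRQQPRQQPRL"
Token 10: literal('U'). Output: "MQAQQPRQQPRQQPRLU"

Answer: MQAQQPRQQPRQQPRLU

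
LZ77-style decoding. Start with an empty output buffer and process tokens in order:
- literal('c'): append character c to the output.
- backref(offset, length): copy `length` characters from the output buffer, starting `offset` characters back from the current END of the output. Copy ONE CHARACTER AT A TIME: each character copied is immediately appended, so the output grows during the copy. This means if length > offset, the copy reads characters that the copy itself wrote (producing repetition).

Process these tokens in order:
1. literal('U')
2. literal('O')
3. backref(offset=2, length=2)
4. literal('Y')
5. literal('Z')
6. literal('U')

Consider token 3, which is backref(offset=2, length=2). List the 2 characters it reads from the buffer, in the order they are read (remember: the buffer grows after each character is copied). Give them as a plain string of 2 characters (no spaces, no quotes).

Token 1: literal('U'). Output: "U"
Token 2: literal('O'). Output: "UO"
Token 3: backref(off=2, len=2). Buffer before: "UO" (len 2)
  byte 1: read out[0]='U', append. Buffer now: "UOU"
  byte 2: read out[1]='O', append. Buffer now: "UOUO"

Answer: UO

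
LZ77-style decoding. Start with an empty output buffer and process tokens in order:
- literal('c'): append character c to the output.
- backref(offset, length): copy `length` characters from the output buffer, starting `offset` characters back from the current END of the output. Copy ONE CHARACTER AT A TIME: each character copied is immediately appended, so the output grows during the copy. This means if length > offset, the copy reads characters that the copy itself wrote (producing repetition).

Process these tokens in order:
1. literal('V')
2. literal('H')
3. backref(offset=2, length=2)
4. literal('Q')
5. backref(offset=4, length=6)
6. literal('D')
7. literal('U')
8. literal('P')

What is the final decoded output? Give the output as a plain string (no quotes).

Answer: VHVHQHVHQHVDUP

Derivation:
Token 1: literal('V'). Output: "V"
Token 2: literal('H'). Output: "VH"
Token 3: backref(off=2, len=2). Copied 'VH' from pos 0. Output: "VHVH"
Token 4: literal('Q'). Output: "VHVHQ"
Token 5: backref(off=4, len=6) (overlapping!). Copied 'HVHQHV' from pos 1. Output: "VHVHQHVHQHV"
Token 6: literal('D'). Output: "VHVHQHVHQHVD"
Token 7: literal('U'). Output: "VHVHQHVHQHVDU"
Token 8: literal('P'). Output: "VHVHQHVHQHVDUP"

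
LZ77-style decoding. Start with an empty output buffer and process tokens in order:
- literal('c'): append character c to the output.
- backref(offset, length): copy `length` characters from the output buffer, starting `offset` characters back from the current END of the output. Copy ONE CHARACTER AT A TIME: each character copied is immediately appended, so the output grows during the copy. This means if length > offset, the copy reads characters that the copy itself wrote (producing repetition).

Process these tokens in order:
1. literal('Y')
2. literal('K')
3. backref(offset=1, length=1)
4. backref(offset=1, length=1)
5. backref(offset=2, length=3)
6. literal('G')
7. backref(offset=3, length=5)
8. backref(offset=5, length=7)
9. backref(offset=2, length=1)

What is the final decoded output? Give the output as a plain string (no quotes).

Answer: YKKKKKKGKKGKKKKGKKKKK

Derivation:
Token 1: literal('Y'). Output: "Y"
Token 2: literal('K'). Output: "YK"
Token 3: backref(off=1, len=1). Copied 'K' from pos 1. Output: "YKK"
Token 4: backref(off=1, len=1). Copied 'K' from pos 2. Output: "YKKK"
Token 5: backref(off=2, len=3) (overlapping!). Copied 'KKK' from pos 2. Output: "YKKKKKK"
Token 6: literal('G'). Output: "YKKKKKKG"
Token 7: backref(off=3, len=5) (overlapping!). Copied 'KKGKK' from pos 5. Output: "YKKKKKKGKKGKK"
Token 8: backref(off=5, len=7) (overlapping!). Copied 'KKGKKKK' from pos 8. Output: "YKKKKKKGKKGKKKKGKKKK"
Token 9: backref(off=2, len=1). Copied 'K' from pos 18. Output: "YKKKKKKGKKGKKKKGKKKKK"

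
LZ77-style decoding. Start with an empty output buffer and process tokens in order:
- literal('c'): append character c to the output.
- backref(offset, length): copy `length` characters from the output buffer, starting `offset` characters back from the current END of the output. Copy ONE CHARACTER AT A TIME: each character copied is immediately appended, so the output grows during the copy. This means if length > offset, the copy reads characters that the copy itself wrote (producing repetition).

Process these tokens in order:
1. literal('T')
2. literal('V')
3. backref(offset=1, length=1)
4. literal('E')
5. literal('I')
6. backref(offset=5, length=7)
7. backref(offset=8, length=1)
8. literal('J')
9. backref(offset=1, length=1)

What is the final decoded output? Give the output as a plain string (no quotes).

Token 1: literal('T'). Output: "T"
Token 2: literal('V'). Output: "TV"
Token 3: backref(off=1, len=1). Copied 'V' from pos 1. Output: "TVV"
Token 4: literal('E'). Output: "TVVE"
Token 5: literal('I'). Output: "TVVEI"
Token 6: backref(off=5, len=7) (overlapping!). Copied 'TVVEITV' from pos 0. Output: "TVVEITVVEITV"
Token 7: backref(off=8, len=1). Copied 'I' from pos 4. Output: "TVVEITVVEITVI"
Token 8: literal('J'). Output: "TVVEITVVEITVIJ"
Token 9: backref(off=1, len=1). Copied 'J' from pos 13. Output: "TVVEITVVEITVIJJ"

Answer: TVVEITVVEITVIJJ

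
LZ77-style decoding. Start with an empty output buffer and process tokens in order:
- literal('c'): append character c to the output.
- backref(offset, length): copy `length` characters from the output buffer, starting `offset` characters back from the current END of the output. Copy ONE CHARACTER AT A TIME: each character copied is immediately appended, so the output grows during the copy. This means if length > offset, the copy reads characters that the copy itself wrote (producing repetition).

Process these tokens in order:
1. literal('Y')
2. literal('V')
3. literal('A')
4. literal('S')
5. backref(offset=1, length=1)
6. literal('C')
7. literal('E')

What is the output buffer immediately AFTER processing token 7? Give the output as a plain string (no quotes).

Answer: YVASSCE

Derivation:
Token 1: literal('Y'). Output: "Y"
Token 2: literal('V'). Output: "YV"
Token 3: literal('A'). Output: "YVA"
Token 4: literal('S'). Output: "YVAS"
Token 5: backref(off=1, len=1). Copied 'S' from pos 3. Output: "YVASS"
Token 6: literal('C'). Output: "YVASSC"
Token 7: literal('E'). Output: "YVASSCE"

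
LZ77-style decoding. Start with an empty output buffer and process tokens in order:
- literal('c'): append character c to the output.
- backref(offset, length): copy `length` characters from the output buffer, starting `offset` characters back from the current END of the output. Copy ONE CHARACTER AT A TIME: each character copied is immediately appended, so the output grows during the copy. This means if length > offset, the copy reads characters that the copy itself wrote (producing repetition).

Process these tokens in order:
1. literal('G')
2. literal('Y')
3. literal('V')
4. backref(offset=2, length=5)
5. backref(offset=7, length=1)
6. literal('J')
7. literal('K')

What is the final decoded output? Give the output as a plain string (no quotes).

Answer: GYVYVYVYYJK

Derivation:
Token 1: literal('G'). Output: "G"
Token 2: literal('Y'). Output: "GY"
Token 3: literal('V'). Output: "GYV"
Token 4: backref(off=2, len=5) (overlapping!). Copied 'YVYVY' from pos 1. Output: "GYVYVYVY"
Token 5: backref(off=7, len=1). Copied 'Y' from pos 1. Output: "GYVYVYVYY"
Token 6: literal('J'). Output: "GYVYVYVYYJ"
Token 7: literal('K'). Output: "GYVYVYVYYJK"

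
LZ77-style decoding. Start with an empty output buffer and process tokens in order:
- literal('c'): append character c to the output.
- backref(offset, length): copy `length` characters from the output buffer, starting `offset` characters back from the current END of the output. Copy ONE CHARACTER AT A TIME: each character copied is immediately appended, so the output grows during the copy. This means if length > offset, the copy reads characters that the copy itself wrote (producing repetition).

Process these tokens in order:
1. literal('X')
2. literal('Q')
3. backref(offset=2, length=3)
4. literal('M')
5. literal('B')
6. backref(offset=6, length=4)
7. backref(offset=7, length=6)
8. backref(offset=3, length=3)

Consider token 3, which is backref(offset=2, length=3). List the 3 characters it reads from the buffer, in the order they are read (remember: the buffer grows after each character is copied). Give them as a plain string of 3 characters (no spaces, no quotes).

Token 1: literal('X'). Output: "X"
Token 2: literal('Q'). Output: "XQ"
Token 3: backref(off=2, len=3). Buffer before: "XQ" (len 2)
  byte 1: read out[0]='X', append. Buffer now: "XQX"
  byte 2: read out[1]='Q', append. Buffer now: "XQXQ"
  byte 3: read out[2]='X', append. Buffer now: "XQXQX"

Answer: XQX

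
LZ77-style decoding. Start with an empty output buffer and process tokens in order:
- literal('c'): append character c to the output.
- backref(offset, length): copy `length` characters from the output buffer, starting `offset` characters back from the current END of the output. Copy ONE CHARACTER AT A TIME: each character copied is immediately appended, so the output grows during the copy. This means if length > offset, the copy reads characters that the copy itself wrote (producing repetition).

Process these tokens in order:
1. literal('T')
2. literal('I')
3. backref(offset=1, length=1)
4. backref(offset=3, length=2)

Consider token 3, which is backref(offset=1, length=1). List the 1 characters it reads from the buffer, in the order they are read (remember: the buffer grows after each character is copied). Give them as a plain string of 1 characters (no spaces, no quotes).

Token 1: literal('T'). Output: "T"
Token 2: literal('I'). Output: "TI"
Token 3: backref(off=1, len=1). Buffer before: "TI" (len 2)
  byte 1: read out[1]='I', append. Buffer now: "TII"

Answer: I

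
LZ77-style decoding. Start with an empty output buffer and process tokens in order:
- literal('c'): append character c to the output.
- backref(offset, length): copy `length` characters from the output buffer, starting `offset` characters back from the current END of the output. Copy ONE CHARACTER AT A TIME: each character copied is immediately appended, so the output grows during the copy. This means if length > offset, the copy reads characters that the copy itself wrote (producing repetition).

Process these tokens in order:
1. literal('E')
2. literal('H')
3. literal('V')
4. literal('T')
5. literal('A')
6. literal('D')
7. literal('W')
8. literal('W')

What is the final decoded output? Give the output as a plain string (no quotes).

Answer: EHVTADWW

Derivation:
Token 1: literal('E'). Output: "E"
Token 2: literal('H'). Output: "EH"
Token 3: literal('V'). Output: "EHV"
Token 4: literal('T'). Output: "EHVT"
Token 5: literal('A'). Output: "EHVTA"
Token 6: literal('D'). Output: "EHVTAD"
Token 7: literal('W'). Output: "EHVTADW"
Token 8: literal('W'). Output: "EHVTADWW"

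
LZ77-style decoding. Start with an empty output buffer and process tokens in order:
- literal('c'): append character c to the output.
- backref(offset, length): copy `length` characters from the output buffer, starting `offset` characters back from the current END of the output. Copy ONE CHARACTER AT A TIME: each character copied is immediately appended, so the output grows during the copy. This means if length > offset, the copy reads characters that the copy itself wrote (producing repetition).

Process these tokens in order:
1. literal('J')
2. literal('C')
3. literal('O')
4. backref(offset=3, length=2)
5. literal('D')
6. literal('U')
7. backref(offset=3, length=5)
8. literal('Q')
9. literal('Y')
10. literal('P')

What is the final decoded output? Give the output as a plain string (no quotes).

Token 1: literal('J'). Output: "J"
Token 2: literal('C'). Output: "JC"
Token 3: literal('O'). Output: "JCO"
Token 4: backref(off=3, len=2). Copied 'JC' from pos 0. Output: "JCOJC"
Token 5: literal('D'). Output: "JCOJCD"
Token 6: literal('U'). Output: "JCOJCDU"
Token 7: backref(off=3, len=5) (overlapping!). Copied 'CDUCD' from pos 4. Output: "JCOJCDUCDUCD"
Token 8: literal('Q'). Output: "JCOJCDUCDUCDQ"
Token 9: literal('Y'). Output: "JCOJCDUCDUCDQY"
Token 10: literal('P'). Output: "JCOJCDUCDUCDQYP"

Answer: JCOJCDUCDUCDQYP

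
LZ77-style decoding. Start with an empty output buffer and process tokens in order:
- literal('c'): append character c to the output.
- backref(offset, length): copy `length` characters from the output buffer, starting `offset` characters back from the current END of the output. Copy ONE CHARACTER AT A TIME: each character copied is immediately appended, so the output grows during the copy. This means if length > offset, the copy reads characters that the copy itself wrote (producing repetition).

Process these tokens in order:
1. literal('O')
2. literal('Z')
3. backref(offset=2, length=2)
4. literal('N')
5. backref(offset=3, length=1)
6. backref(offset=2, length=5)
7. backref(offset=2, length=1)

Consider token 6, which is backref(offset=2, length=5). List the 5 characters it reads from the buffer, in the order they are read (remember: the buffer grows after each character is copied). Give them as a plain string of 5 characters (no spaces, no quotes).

Token 1: literal('O'). Output: "O"
Token 2: literal('Z'). Output: "OZ"
Token 3: backref(off=2, len=2). Copied 'OZ' from pos 0. Output: "OZOZ"
Token 4: literal('N'). Output: "OZOZN"
Token 5: backref(off=3, len=1). Copied 'O' from pos 2. Output: "OZOZNO"
Token 6: backref(off=2, len=5). Buffer before: "OZOZNO" (len 6)
  byte 1: read out[4]='N', append. Buffer now: "OZOZNON"
  byte 2: read out[5]='O', append. Buffer now: "OZOZNONO"
  byte 3: read out[6]='N', append. Buffer now: "OZOZNONON"
  byte 4: read out[7]='O', append. Buffer now: "OZOZNONONO"
  byte 5: read out[8]='N', append. Buffer now: "OZOZNONONON"

Answer: NONON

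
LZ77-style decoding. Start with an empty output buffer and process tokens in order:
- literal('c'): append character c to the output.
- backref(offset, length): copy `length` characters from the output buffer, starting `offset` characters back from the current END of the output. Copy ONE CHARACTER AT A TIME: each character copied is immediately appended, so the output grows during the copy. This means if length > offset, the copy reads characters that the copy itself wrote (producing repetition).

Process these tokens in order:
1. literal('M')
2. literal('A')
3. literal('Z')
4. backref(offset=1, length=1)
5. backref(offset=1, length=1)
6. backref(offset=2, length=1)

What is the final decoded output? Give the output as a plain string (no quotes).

Answer: MAZZZZ

Derivation:
Token 1: literal('M'). Output: "M"
Token 2: literal('A'). Output: "MA"
Token 3: literal('Z'). Output: "MAZ"
Token 4: backref(off=1, len=1). Copied 'Z' from pos 2. Output: "MAZZ"
Token 5: backref(off=1, len=1). Copied 'Z' from pos 3. Output: "MAZZZ"
Token 6: backref(off=2, len=1). Copied 'Z' from pos 3. Output: "MAZZZZ"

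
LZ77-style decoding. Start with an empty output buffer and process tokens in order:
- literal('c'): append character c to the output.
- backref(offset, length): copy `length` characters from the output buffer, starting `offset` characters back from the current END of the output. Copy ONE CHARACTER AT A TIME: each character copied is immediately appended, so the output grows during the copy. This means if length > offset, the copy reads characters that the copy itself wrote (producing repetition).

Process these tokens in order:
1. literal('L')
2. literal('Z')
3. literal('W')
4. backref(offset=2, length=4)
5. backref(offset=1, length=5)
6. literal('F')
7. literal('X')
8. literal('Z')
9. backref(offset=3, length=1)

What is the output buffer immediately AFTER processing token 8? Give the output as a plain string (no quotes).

Answer: LZWZWZWWWWWWFXZ

Derivation:
Token 1: literal('L'). Output: "L"
Token 2: literal('Z'). Output: "LZ"
Token 3: literal('W'). Output: "LZW"
Token 4: backref(off=2, len=4) (overlapping!). Copied 'ZWZW' from pos 1. Output: "LZWZWZW"
Token 5: backref(off=1, len=5) (overlapping!). Copied 'WWWWW' from pos 6. Output: "LZWZWZWWWWWW"
Token 6: literal('F'). Output: "LZWZWZWWWWWWF"
Token 7: literal('X'). Output: "LZWZWZWWWWWWFX"
Token 8: literal('Z'). Output: "LZWZWZWWWWWWFXZ"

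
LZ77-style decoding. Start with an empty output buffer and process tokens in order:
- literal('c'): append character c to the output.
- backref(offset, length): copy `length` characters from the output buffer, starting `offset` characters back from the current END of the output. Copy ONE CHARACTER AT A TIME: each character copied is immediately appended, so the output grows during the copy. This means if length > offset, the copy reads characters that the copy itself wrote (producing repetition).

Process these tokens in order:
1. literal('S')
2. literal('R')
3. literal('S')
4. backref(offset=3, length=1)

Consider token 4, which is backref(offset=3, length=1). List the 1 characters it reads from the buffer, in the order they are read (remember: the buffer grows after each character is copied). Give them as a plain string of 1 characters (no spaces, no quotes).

Token 1: literal('S'). Output: "S"
Token 2: literal('R'). Output: "SR"
Token 3: literal('S'). Output: "SRS"
Token 4: backref(off=3, len=1). Buffer before: "SRS" (len 3)
  byte 1: read out[0]='S', append. Buffer now: "SRSS"

Answer: S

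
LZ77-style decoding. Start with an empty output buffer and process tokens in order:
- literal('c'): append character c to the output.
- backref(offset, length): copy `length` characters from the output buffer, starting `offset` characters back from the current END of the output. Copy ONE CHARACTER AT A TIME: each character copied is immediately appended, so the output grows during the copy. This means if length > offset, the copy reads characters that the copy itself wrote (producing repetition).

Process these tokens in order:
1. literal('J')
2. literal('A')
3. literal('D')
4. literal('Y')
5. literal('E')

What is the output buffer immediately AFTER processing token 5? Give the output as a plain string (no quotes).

Answer: JADYE

Derivation:
Token 1: literal('J'). Output: "J"
Token 2: literal('A'). Output: "JA"
Token 3: literal('D'). Output: "JAD"
Token 4: literal('Y'). Output: "JADY"
Token 5: literal('E'). Output: "JADYE"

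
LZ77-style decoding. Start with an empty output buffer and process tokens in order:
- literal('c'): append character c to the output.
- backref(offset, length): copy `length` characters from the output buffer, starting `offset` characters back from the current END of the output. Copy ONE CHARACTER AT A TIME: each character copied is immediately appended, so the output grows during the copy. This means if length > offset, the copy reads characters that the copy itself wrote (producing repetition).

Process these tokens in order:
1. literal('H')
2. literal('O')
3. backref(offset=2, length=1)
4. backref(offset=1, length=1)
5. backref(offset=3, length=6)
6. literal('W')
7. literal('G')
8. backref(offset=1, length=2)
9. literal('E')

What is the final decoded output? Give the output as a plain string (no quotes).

Token 1: literal('H'). Output: "H"
Token 2: literal('O'). Output: "HO"
Token 3: backref(off=2, len=1). Copied 'H' from pos 0. Output: "HOH"
Token 4: backref(off=1, len=1). Copied 'H' from pos 2. Output: "HOHH"
Token 5: backref(off=3, len=6) (overlapping!). Copied 'OHHOHH' from pos 1. Output: "HOHHOHHOHH"
Token 6: literal('W'). Output: "HOHHOHHOHHW"
Token 7: literal('G'). Output: "HOHHOHHOHHWG"
Token 8: backref(off=1, len=2) (overlapping!). Copied 'GG' from pos 11. Output: "HOHHOHHOHHWGGG"
Token 9: literal('E'). Output: "HOHHOHHOHHWGGGE"

Answer: HOHHOHHOHHWGGGE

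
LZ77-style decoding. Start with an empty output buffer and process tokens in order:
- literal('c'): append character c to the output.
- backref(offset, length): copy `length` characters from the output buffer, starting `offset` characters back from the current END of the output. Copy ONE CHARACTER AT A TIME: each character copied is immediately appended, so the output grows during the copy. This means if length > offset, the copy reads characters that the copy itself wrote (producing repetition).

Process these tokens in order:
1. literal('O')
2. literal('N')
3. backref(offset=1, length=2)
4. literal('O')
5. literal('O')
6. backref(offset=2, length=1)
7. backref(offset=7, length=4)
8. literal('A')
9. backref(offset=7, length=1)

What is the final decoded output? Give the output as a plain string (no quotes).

Token 1: literal('O'). Output: "O"
Token 2: literal('N'). Output: "ON"
Token 3: backref(off=1, len=2) (overlapping!). Copied 'NN' from pos 1. Output: "ONNN"
Token 4: literal('O'). Output: "ONNNO"
Token 5: literal('O'). Output: "ONNNOO"
Token 6: backref(off=2, len=1). Copied 'O' from pos 4. Output: "ONNNOOO"
Token 7: backref(off=7, len=4). Copied 'ONNN' from pos 0. Output: "ONNNOOOONNN"
Token 8: literal('A'). Output: "ONNNOOOONNNA"
Token 9: backref(off=7, len=1). Copied 'O' from pos 5. Output: "ONNNOOOONNNAO"

Answer: ONNNOOOONNNAO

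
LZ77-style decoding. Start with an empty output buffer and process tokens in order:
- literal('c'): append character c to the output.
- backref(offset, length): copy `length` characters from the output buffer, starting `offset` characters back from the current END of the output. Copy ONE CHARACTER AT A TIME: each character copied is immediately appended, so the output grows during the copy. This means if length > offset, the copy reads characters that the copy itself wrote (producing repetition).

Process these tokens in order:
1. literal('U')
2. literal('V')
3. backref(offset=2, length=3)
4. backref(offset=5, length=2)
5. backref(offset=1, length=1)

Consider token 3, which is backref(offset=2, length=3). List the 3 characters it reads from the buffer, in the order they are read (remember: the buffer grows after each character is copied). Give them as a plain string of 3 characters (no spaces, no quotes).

Token 1: literal('U'). Output: "U"
Token 2: literal('V'). Output: "UV"
Token 3: backref(off=2, len=3). Buffer before: "UV" (len 2)
  byte 1: read out[0]='U', append. Buffer now: "UVU"
  byte 2: read out[1]='V', append. Buffer now: "UVUV"
  byte 3: read out[2]='U', append. Buffer now: "UVUVU"

Answer: UVU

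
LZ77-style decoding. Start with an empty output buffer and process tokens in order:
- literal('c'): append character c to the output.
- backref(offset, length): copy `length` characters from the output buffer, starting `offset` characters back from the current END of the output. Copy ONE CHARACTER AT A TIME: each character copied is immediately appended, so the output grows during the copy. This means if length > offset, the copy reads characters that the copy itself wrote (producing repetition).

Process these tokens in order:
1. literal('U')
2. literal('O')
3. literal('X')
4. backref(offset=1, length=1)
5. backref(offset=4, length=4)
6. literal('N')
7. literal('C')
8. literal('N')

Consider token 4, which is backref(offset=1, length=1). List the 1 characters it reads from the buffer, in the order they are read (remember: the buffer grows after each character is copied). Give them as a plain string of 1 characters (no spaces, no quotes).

Answer: X

Derivation:
Token 1: literal('U'). Output: "U"
Token 2: literal('O'). Output: "UO"
Token 3: literal('X'). Output: "UOX"
Token 4: backref(off=1, len=1). Buffer before: "UOX" (len 3)
  byte 1: read out[2]='X', append. Buffer now: "UOXX"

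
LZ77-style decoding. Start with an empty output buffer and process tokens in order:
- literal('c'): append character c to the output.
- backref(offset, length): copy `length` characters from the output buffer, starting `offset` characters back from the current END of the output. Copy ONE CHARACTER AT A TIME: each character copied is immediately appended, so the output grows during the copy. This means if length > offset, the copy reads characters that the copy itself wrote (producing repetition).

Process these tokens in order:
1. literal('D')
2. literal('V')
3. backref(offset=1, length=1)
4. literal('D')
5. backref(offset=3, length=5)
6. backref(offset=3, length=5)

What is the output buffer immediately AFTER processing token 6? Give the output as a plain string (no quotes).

Token 1: literal('D'). Output: "D"
Token 2: literal('V'). Output: "DV"
Token 3: backref(off=1, len=1). Copied 'V' from pos 1. Output: "DVV"
Token 4: literal('D'). Output: "DVVD"
Token 5: backref(off=3, len=5) (overlapping!). Copied 'VVDVV' from pos 1. Output: "DVVDVVDVV"
Token 6: backref(off=3, len=5) (overlapping!). Copied 'DVVDV' from pos 6. Output: "DVVDVVDVVDVVDV"

Answer: DVVDVVDVVDVVDV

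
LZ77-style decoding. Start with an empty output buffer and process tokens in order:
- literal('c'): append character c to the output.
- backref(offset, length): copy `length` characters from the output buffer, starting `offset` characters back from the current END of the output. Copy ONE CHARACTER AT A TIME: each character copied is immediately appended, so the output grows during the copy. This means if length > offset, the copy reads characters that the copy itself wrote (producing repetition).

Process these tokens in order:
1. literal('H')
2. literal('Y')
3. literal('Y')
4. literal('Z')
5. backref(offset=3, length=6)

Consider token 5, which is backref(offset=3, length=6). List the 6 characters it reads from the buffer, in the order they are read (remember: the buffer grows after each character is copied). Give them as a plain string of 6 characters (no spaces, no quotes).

Token 1: literal('H'). Output: "H"
Token 2: literal('Y'). Output: "HY"
Token 3: literal('Y'). Output: "HYY"
Token 4: literal('Z'). Output: "HYYZ"
Token 5: backref(off=3, len=6). Buffer before: "HYYZ" (len 4)
  byte 1: read out[1]='Y', append. Buffer now: "HYYZY"
  byte 2: read out[2]='Y', append. Buffer now: "HYYZYY"
  byte 3: read out[3]='Z', append. Buffer now: "HYYZYYZ"
  byte 4: read out[4]='Y', append. Buffer now: "HYYZYYZY"
  byte 5: read out[5]='Y', append. Buffer now: "HYYZYYZYY"
  byte 6: read out[6]='Z', append. Buffer now: "HYYZYYZYYZ"

Answer: YYZYYZ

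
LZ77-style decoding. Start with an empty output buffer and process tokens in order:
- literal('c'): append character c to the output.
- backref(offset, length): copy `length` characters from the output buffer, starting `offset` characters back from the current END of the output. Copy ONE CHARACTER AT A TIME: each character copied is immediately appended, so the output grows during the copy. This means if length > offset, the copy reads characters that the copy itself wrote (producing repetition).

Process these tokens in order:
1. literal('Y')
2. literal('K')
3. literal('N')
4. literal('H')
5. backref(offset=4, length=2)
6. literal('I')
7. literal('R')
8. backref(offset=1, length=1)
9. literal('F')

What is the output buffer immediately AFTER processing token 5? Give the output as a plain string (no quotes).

Token 1: literal('Y'). Output: "Y"
Token 2: literal('K'). Output: "YK"
Token 3: literal('N'). Output: "YKN"
Token 4: literal('H'). Output: "YKNH"
Token 5: backref(off=4, len=2). Copied 'YK' from pos 0. Output: "YKNHYK"

Answer: YKNHYK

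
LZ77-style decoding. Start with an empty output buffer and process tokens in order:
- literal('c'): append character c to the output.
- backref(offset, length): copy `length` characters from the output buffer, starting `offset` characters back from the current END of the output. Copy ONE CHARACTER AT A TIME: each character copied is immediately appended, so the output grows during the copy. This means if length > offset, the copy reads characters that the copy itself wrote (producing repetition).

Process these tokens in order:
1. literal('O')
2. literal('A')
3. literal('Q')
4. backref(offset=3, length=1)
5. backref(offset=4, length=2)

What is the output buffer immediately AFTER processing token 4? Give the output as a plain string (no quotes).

Answer: OAQO

Derivation:
Token 1: literal('O'). Output: "O"
Token 2: literal('A'). Output: "OA"
Token 3: literal('Q'). Output: "OAQ"
Token 4: backref(off=3, len=1). Copied 'O' from pos 0. Output: "OAQO"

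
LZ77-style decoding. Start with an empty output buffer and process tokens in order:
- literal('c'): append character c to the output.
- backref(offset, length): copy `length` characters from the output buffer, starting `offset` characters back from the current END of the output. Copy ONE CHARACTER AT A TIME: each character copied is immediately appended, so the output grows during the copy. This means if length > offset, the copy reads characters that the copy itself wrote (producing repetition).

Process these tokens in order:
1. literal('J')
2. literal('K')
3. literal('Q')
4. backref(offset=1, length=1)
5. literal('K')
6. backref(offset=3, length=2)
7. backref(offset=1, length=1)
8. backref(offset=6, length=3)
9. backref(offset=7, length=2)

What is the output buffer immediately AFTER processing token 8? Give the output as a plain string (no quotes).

Token 1: literal('J'). Output: "J"
Token 2: literal('K'). Output: "JK"
Token 3: literal('Q'). Output: "JKQ"
Token 4: backref(off=1, len=1). Copied 'Q' from pos 2. Output: "JKQQ"
Token 5: literal('K'). Output: "JKQQK"
Token 6: backref(off=3, len=2). Copied 'QQ' from pos 2. Output: "JKQQKQQ"
Token 7: backref(off=1, len=1). Copied 'Q' from pos 6. Output: "JKQQKQQQ"
Token 8: backref(off=6, len=3). Copied 'QQK' from pos 2. Output: "JKQQKQQQQQK"

Answer: JKQQKQQQQQK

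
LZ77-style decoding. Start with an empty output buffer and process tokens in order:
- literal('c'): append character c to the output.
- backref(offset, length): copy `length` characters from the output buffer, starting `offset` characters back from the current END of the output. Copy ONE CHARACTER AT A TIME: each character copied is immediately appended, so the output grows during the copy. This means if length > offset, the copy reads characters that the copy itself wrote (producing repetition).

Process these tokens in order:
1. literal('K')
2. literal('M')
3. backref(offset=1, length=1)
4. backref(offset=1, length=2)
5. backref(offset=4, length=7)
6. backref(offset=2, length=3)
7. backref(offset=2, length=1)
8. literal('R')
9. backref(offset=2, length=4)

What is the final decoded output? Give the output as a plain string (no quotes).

Answer: KMMMMMMMMMMMMMMMRMRMR

Derivation:
Token 1: literal('K'). Output: "K"
Token 2: literal('M'). Output: "KM"
Token 3: backref(off=1, len=1). Copied 'M' from pos 1. Output: "KMM"
Token 4: backref(off=1, len=2) (overlapping!). Copied 'MM' from pos 2. Output: "KMMMM"
Token 5: backref(off=4, len=7) (overlapping!). Copied 'MMMMMMM' from pos 1. Output: "KMMMMMMMMMMM"
Token 6: backref(off=2, len=3) (overlapping!). Copied 'MMM' from pos 10. Output: "KMMMMMMMMMMMMMM"
Token 7: backref(off=2, len=1). Copied 'M' from pos 13. Output: "KMMMMMMMMMMMMMMM"
Token 8: literal('R'). Output: "KMMMMMMMMMMMMMMMR"
Token 9: backref(off=2, len=4) (overlapping!). Copied 'MRMR' from pos 15. Output: "KMMMMMMMMMMMMMMMRMRMR"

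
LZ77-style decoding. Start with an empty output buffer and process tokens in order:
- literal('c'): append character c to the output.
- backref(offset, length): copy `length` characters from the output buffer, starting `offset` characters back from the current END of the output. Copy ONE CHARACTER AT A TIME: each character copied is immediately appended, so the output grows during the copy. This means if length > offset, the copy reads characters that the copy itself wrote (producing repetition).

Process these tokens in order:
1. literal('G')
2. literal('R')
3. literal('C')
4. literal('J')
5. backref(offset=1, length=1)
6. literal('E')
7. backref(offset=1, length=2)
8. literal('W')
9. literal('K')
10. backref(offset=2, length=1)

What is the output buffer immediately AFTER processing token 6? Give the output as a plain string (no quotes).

Token 1: literal('G'). Output: "G"
Token 2: literal('R'). Output: "GR"
Token 3: literal('C'). Output: "GRC"
Token 4: literal('J'). Output: "GRCJ"
Token 5: backref(off=1, len=1). Copied 'J' from pos 3. Output: "GRCJJ"
Token 6: literal('E'). Output: "GRCJJE"

Answer: GRCJJE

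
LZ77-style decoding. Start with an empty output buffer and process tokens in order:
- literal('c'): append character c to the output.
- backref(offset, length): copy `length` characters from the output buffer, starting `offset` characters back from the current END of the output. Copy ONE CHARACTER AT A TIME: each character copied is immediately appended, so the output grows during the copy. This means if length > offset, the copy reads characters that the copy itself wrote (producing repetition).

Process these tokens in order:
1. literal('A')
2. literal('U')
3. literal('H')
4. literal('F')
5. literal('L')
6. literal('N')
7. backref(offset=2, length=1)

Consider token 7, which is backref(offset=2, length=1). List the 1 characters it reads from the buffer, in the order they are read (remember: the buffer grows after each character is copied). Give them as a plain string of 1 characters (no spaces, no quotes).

Token 1: literal('A'). Output: "A"
Token 2: literal('U'). Output: "AU"
Token 3: literal('H'). Output: "AUH"
Token 4: literal('F'). Output: "AUHF"
Token 5: literal('L'). Output: "AUHFL"
Token 6: literal('N'). Output: "AUHFLN"
Token 7: backref(off=2, len=1). Buffer before: "AUHFLN" (len 6)
  byte 1: read out[4]='L', append. Buffer now: "AUHFLNL"

Answer: L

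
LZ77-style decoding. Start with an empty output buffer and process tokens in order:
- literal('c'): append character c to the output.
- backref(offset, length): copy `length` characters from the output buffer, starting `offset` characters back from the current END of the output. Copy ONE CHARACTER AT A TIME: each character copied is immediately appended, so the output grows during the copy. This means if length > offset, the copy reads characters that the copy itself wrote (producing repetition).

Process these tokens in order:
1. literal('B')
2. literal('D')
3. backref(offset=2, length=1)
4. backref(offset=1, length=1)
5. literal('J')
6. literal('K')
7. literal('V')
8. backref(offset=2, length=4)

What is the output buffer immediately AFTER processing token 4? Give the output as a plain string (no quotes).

Answer: BDBB

Derivation:
Token 1: literal('B'). Output: "B"
Token 2: literal('D'). Output: "BD"
Token 3: backref(off=2, len=1). Copied 'B' from pos 0. Output: "BDB"
Token 4: backref(off=1, len=1). Copied 'B' from pos 2. Output: "BDBB"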